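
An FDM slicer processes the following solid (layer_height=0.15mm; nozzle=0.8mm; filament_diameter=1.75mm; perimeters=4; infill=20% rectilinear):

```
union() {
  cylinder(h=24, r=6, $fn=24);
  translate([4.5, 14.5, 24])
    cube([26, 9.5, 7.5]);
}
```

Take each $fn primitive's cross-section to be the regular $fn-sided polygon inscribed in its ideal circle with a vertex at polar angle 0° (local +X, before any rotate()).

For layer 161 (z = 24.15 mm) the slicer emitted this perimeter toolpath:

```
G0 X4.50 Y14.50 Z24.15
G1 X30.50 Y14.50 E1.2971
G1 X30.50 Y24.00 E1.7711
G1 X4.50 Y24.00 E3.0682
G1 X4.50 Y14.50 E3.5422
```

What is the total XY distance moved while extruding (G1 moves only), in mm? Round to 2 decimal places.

71.00 mm

Sum the Euclidean lengths of each G1 segment: total = 71.00 mm.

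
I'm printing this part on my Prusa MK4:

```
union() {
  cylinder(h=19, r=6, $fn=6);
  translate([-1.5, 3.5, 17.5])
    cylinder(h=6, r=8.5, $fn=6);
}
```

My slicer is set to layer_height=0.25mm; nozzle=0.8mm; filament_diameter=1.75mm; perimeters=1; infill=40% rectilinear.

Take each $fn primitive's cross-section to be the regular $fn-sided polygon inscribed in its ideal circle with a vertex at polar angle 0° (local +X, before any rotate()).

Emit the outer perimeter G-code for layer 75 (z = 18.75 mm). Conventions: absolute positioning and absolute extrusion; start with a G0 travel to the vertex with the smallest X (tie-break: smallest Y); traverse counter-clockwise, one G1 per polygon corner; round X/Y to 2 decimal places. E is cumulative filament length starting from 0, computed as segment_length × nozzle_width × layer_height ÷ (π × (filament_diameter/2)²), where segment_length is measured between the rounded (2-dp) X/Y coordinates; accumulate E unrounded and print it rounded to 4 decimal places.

G0 X-10.00 Y3.50 Z18.75
G1 X-5.75 Y-3.86 E0.7067
G1 X-3.77 Y-3.86 E0.8713
G1 X-3.00 Y-5.20 E0.9998
G1 X3.00 Y-5.20 E1.4987
G1 X6.00 Y0.00 E1.9979
G1 X5.49 Y0.88 E2.0825
G1 X7.00 Y3.50 E2.3339
G1 X2.75 Y10.86 E3.0406
G1 X-5.75 Y10.86 E3.7474
G1 X-10.00 Y3.50 E4.4541

At z = 18.75 mm: the cylinder: section is a regular 6-gon, circumradius r=6; the cylinder at (-1.5, 3.5): section is a regular 6-gon, circumradius r=8.5; Taking the union: the regions partially overlap (shared area 80.10 mm²), so overlapping operands fuse into one piece — 1 connected region. The outline is a single polygon with 10 vertices. Extrusion per mm of travel: 0.8 × 0.25 / (π × 0.875²) = 0.083150. Accumulating E over each segment gives final E = 4.4541.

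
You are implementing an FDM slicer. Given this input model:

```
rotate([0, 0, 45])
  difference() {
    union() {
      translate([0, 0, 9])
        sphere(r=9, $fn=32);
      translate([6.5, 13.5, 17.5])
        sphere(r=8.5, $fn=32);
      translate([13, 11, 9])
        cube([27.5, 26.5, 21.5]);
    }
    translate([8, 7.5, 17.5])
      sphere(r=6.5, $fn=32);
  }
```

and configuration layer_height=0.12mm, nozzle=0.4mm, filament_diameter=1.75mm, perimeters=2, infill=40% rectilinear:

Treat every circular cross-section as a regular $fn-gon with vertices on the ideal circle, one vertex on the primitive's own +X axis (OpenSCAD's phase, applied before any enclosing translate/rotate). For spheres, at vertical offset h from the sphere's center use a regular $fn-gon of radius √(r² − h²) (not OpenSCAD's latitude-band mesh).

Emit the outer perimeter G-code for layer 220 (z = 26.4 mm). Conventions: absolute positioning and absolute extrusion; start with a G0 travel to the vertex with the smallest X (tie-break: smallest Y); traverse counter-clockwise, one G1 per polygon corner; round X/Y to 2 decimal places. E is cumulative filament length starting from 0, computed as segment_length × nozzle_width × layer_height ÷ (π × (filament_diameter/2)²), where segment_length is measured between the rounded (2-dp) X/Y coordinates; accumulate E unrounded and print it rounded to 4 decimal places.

At z = 26.4 mm: the sphere is not intersected at this z (|z−center|=17.400 > r=9); the sphere at (6.5, 13.5) is absent (|z−center|=8.900 > r=8.5); the cube at (13, 11) is present — its section is the full 27.5×26.5 rectangle; Combining (union): only the 27.5×26.5 cube at (13, 11) is present, so the union is just that shape — 1 connected region; the sphere at (8, 7.5) does not reach this height (|z−center|=8.900 > r=6.5); Taking the first minus the rest: none of the subtracted shapes is present at this height, so the result so far is unchanged — 1 connected region; (rotated 45° about Z; rotation is an isometry so areas/perimeters/island counts are preserved). The outline is a single polygon with 4 vertices. Extrusion per mm of travel: 0.4 × 0.12 / (π × 0.875²) = 0.019956. Accumulating E over each segment gives final E = 2.1550.

G0 X-17.32 Y35.71 Z26.40
G1 X1.41 Y16.97 E0.5287
G1 X20.86 Y36.42 E1.0777
G1 X2.12 Y55.15 E1.6064
G1 X-17.32 Y35.71 E2.1550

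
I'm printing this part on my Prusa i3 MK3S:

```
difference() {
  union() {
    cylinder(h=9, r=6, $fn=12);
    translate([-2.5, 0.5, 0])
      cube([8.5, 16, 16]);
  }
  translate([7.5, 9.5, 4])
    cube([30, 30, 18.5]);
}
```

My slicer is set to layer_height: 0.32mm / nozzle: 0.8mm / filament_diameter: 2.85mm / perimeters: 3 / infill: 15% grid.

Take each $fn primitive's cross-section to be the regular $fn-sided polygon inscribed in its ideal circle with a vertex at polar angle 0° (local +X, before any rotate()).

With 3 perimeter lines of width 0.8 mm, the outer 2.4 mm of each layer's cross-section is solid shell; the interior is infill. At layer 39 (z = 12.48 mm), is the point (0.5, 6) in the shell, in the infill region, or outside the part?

At z = 12.48 mm: the cylinder does not reach this height (z outside [0, 9]); the cube at (-2.5, 0.5) is present — its section is the full 8.5×16 rectangle; Taking the union: only the 8.5×16 cube at (-2.5, 0.5) is present, so the union is just that shape — 1 connected region; the cube at (7.5, 9.5) (footprint 30×30) is included at this height; After the difference (first − rest): starting from the result so far, the 30×30 cube at (7.5, 9.5) misses the remaining region (no effect) — 1 connected region. Overall, the cross-section is a single solid region. The nearest boundary edge runs (-2.50, 0.50)→(-2.50, 16.50); distance from the point to it = 3.00 mm. The point is inside the cross-section and 3.00 mm from the nearest boundary — more than the 2.4 mm shell width (3 × 0.8), so it's in the infill interior.

infill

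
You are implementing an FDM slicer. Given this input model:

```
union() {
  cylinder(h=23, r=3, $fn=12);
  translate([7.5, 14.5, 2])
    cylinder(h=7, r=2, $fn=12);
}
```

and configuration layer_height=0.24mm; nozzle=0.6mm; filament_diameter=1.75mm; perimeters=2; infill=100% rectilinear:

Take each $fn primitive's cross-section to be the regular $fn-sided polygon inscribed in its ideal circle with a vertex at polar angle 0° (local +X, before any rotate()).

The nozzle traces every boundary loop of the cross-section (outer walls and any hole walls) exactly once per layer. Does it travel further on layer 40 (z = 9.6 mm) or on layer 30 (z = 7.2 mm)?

layer 30 (z = 7.2 mm)

Layer 40 (z = 9.6): the r=3 cylinder gives a regular 12-gon of circumradius 3 (constant along its height) (perimeter = 2·12·3.000·sin(180°/12) = 18.63 mm); the cylinder at (7.5, 14.5) does not reach this height (z outside [2, 9]); Combining (union): only the r=3 cylinder is present, so the union is just that shape — boundary = 18.63 mm. So its perimeter = 18.63 mm. Layer 30 (z = 7.2): the r=3 cylinder contributes a regular 12-gon of circumradius 3 (perimeter = 2·12·3.000·sin(180°/12) = 18.63 mm); the r=2 cylinder at (7.5, 14.5) contributes a regular 12-gon of circumradius 2 (perimeter = 2·12·2.000·sin(180°/12) = 12.42 mm); Merging all regions: the 2 present regions are separate (no shared area or edge), so areas and boundary lengths simply add and each stays a separate island — boundary = 31.06 mm. So its perimeter = 31.06 mm. Layer 30 is larger (31.06 vs 18.63 mm).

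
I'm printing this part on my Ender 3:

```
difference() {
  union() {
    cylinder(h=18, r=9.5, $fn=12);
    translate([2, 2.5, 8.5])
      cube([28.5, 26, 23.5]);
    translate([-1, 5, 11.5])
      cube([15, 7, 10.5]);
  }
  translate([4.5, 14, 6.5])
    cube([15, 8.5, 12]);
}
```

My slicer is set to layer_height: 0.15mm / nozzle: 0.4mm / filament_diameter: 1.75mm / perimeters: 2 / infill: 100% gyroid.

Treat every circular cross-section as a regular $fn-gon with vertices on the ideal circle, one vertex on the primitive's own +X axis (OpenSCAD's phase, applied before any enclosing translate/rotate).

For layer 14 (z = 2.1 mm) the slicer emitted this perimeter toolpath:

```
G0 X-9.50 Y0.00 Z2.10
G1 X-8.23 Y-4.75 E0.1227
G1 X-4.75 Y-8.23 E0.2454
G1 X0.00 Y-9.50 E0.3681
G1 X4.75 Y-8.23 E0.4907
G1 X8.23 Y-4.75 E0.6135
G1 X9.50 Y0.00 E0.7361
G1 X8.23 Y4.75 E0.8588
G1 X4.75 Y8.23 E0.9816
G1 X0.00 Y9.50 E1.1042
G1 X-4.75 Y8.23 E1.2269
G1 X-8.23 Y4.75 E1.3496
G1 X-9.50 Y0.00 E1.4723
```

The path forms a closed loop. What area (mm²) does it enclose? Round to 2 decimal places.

270.84 mm²

Apply the shoelace formula to the sequence of (X, Y) vertices; enclosed area = 270.84 mm².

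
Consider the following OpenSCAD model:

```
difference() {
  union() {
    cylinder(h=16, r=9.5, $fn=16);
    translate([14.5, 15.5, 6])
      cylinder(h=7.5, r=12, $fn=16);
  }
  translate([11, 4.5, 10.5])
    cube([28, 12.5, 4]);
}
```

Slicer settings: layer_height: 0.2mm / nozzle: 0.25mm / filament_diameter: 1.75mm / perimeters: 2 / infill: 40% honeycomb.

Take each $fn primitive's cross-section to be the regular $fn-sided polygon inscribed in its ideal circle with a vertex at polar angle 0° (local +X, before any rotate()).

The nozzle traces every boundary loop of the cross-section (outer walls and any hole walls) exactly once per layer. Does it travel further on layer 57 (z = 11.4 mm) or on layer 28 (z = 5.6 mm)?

Layer 57 (z = 11.4): the cylinder: section is a regular 16-gon, circumradius r=9.5 (perimeter = 2·16·9.500·sin(180°/16) = 59.31 mm); the r=12 cylinder at (14.5, 15.5) contributes a regular 16-gon of circumradius 12 (perimeter = 2·16·12.000·sin(180°/16) = 74.91 mm); Taking the union: the regions partially overlap (shared area 0.16 mm²), so the edge portions inside another operand are dropped and the merged outline is re-measured after clipping — boundary = 131.28 mm; the cube at (11, 4.5) (footprint 28×12.5) is included at this height (perimeter 81.00 mm); Subtracting the remaining from the first: starting from that combined region, the 28×12.5 cube at (11, 4.5) partially overlaps it — only the 169.24 mm² overlap (of its 350.00 mm²) is removed, clipping the outline — boundary = 151.79 mm. So its perimeter = 151.79 mm. Layer 28 (z = 5.6): the cylinder: section is a regular 16-gon, circumradius r=9.5 (perimeter = 2·16·9.500·sin(180°/16) = 59.31 mm); the cylinder at (14.5, 15.5) is absent (z outside [6, 13.5]); Combining (union): only the r=9.5 cylinder is present, so the union is just that shape — boundary = 59.31 mm; the cube at (11, 4.5) is absent (z outside [10.5, 14.5]); Taking the first minus the rest: none of the subtracted shapes is present at this height, so that combined region is unchanged — boundary = 59.31 mm. So its perimeter = 59.31 mm. Layer 57 is larger (151.79 vs 59.31 mm).

layer 57 (z = 11.4 mm)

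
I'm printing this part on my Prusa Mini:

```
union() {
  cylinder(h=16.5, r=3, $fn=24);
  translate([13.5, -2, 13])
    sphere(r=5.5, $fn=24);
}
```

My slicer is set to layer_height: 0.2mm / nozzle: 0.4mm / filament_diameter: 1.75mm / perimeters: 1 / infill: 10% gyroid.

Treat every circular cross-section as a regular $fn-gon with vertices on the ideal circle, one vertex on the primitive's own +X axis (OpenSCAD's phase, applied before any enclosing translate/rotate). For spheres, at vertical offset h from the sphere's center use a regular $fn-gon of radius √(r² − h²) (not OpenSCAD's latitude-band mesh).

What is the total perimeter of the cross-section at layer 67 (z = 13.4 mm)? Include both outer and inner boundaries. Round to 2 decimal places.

53.16 mm

At z = 13.4 mm: the cylinder: section is a regular 24-gon, circumradius r=3 (perimeter = 2·24·3.000·sin(180°/24) = 18.80 mm); the r=5.5 sphere at (13.5, -2) contributes a regular 24-gon of circumradius √(5.5²−0.4²) = 5.485 (perimeter = 2·24·5.485·sin(180°/24) = 34.37 mm); Taking the union: the 2 present regions are separate (no shared area or edge), so areas and boundary lengths simply add and each stays a separate island — boundary = 53.16 mm. Overall, the cross-section has 2 separate islands. Total boundary length (outer) = 53.16 mm.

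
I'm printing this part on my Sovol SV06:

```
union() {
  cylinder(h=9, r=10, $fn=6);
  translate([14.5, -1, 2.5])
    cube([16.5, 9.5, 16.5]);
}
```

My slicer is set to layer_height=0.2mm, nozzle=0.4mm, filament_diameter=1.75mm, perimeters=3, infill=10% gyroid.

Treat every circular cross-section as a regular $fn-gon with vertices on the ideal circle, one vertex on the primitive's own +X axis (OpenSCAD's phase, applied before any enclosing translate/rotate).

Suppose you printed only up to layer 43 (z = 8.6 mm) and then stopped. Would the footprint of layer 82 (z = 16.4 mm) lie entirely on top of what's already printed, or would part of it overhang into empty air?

Compare the two slices. At z = 8.6: the cylinder: section is a regular 6-gon, circumradius r=10 (area = (6/2)·10.000²·sin(360°/6) = 259.81 mm²); the cube at (14.5, -1) is present — its section is the full 16.5×9.5 rectangle (area 156.75 mm²); Taking the union: the 2 present regions are separate (no shared area or edge), so areas and boundary lengths simply add and each stays a separate island — area = 416.56 mm². At z = 16.4: the cylinder is not intersected at this z (z outside [0, 9]); the cube at (14.5, -1) (footprint 16.5×9.5) is included at this height (area 156.75 mm²); Taking the union: only the 16.5×9.5 cube at (14.5, -1) is present, so the union is just that shape — area = 156.75 mm². Checking containment: the cross-section at z = 16.4 is a subset of the cross-section at z = 8.6.

entirely on top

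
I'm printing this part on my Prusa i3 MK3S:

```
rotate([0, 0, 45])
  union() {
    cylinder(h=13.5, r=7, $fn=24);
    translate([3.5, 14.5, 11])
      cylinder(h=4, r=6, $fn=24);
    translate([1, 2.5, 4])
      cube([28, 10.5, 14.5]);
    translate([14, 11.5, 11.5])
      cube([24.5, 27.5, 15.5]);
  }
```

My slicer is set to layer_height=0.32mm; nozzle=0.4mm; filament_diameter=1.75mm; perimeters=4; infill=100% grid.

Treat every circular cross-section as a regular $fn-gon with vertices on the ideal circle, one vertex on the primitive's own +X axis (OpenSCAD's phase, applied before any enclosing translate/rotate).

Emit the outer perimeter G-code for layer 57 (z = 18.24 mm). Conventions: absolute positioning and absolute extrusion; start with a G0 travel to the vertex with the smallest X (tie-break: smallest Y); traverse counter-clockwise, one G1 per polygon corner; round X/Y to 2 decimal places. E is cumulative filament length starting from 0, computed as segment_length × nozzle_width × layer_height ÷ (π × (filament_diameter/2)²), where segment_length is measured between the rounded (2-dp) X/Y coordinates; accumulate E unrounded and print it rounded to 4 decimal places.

At z = 18.24 mm: the cylinder does not reach this height (z outside [0, 13.5]); the cylinder at (3.5, 14.5) is absent (z outside [11, 15]); the 28×10.5 cube at (1, 2.5) contributes its full rectangle; the 24.5×27.5 cube at (14, 11.5) contributes its full rectangle; Combining (union): the regions partially overlap (shared area 22.50 mm²), so overlapping operands fuse into one piece — 1 connected region; (rotated 45° about Z; rotation is an isometry so areas/perimeters/island counts are preserved). The outline is a single polygon with 8 vertices. Extrusion per mm of travel: 0.4 × 0.32 / (π × 0.875²) = 0.053216. Accumulating E over each segment gives final E = 7.8774.

G0 X-17.68 Y37.48 Z18.24
G1 X0.71 Y19.09 E1.3840
G1 X-8.49 Y9.90 E2.0760
G1 X-1.06 Y2.47 E2.6352
G1 X18.74 Y22.27 E4.1253
G1 X12.37 Y28.64 E4.6047
G1 X19.09 Y35.36 E5.1105
G1 X-0.35 Y54.80 E6.5735
G1 X-17.68 Y37.48 E7.8774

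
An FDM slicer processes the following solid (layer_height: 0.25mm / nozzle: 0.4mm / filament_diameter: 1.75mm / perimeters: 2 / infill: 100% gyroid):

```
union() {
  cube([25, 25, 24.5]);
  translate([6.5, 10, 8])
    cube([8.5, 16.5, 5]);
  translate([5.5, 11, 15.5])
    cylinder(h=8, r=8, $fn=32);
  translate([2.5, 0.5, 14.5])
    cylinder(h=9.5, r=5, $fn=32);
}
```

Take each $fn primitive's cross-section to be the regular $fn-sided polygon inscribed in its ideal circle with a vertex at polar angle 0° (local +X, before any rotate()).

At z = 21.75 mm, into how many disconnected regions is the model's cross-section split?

1

At z = 21.75 mm: the cube is present — its section is the full 25×25 rectangle; the cube at (6.5, 10) is not intersected at this z (z outside [8, 13]); the r=8 cylinder at (5.5, 11) gives a regular 32-gon of circumradius 8 (constant along its height); the cylinder at (2.5, 0.5): section is a regular 32-gon, circumradius r=5; Taking the union: the regions partially overlap (shared area 215.20 mm²), so overlapping operands fuse into one piece — 1 connected region. The result has 1 disconnected region.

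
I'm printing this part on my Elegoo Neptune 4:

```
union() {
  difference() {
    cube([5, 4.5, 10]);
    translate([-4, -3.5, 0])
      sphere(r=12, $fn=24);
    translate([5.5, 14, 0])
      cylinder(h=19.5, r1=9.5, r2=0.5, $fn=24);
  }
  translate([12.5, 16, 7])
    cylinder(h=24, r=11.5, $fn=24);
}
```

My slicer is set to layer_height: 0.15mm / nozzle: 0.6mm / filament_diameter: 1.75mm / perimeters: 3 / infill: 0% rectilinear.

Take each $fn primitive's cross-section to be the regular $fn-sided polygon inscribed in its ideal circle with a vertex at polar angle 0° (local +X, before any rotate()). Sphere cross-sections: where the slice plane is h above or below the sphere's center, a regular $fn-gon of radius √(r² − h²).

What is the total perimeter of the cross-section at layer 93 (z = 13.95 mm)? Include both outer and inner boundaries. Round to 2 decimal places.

72.05 mm

At z = 13.95 mm: the cube is not intersected at this z (z outside [0, 10]); the sphere at (-4, -3.5) is absent (|z−center|=13.950 > r=12); the cone at (5.5, 14) (r1=9.5→r2=0.5) has section circumradius 3.062 here — a regular 24-gon (perimeter = 2·24·3.062·sin(180°/24) = 19.18 mm); After the difference (first − rest): the first operand is absent here, so nothing remains; the r=11.5 cylinder at (12.5, 16) contributes a regular 24-gon of circumradius 11.5 (perimeter = 2·24·11.500·sin(180°/24) = 72.05 mm); Taking the union: only the r=11.5 cylinder at (12.5, 16) is present, so the union is just that shape — boundary = 72.05 mm. Overall, the cross-section is a single solid region. Total boundary length (outer) = 72.05 mm.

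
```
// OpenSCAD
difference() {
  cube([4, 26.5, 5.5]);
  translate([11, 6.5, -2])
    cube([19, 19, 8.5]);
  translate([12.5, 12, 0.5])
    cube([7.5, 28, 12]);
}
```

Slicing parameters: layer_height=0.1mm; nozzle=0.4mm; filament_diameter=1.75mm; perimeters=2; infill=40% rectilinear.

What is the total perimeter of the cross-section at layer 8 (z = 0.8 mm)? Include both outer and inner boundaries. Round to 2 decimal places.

61.00 mm

At z = 0.8 mm: the 4×26.5 cube contributes its full rectangle (perimeter 61.00 mm); the cube at (11, 6.5) is present — its section is the full 19×19 rectangle (perimeter 76.00 mm); the 7.5×28 cube at (12.5, 12) contributes its full rectangle (perimeter 71.00 mm); After the difference (first − rest): starting from the 4×26.5 cube, the 19×19 cube at (11, 6.5) misses the remaining region (no effect); the 7.5×28 cube at (12.5, 12) misses the remaining region (no effect) — boundary = 61.00 mm. Overall, the cross-section is a single solid region. Total boundary length (outer) = 61.00 mm.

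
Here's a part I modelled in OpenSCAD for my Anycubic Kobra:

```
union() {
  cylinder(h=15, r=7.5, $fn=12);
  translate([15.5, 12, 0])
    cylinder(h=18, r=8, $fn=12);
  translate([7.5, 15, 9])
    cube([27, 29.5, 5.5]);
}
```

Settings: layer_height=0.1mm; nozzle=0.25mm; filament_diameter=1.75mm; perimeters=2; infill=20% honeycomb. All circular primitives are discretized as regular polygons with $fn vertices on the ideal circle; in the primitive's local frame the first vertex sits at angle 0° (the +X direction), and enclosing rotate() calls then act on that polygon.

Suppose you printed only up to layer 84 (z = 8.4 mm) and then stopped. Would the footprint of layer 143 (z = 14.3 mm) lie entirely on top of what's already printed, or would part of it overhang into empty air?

Compare the two slices. At z = 8.4: the cylinder: section is a regular 12-gon, circumradius r=7.5 (area = (12/2)·7.500²·sin(360°/12) = 168.75 mm²); the r=8 cylinder at (15.5, 12) gives a regular 12-gon of circumradius 8 (constant along its height) (area = (12/2)·8.000²·sin(360°/12) = 192.00 mm²); the cube at (7.5, 15) does not reach this height (z outside [9, 14.5]); Combining (union): the 2 present regions are separate (no shared area or edge), so areas and boundary lengths simply add and each stays a separate island — area = 360.75 mm². At z = 14.3: the r=7.5 cylinder gives a regular 12-gon of circumradius 7.5 (constant along its height) (area = (12/2)·7.500²·sin(360°/12) = 168.75 mm²); the cylinder at (15.5, 12): section is a regular 12-gon, circumradius r=8 (area = (12/2)·8.000²·sin(360°/12) = 192.00 mm²); the 27×29.5 cube at (7.5, 15) contributes its full rectangle (area 796.50 mm²); Taking the union: the regions partially overlap — summed areas 1157.25 mm² minus the doubly-counted overlap 50.41 mm² gives 1106.84 mm² — area = 1106.84 mm². Checking containment: at z = 14.3 the cross-section extends beyond the z = 8.4 cross-section by about 746.09 mm².

part overhangs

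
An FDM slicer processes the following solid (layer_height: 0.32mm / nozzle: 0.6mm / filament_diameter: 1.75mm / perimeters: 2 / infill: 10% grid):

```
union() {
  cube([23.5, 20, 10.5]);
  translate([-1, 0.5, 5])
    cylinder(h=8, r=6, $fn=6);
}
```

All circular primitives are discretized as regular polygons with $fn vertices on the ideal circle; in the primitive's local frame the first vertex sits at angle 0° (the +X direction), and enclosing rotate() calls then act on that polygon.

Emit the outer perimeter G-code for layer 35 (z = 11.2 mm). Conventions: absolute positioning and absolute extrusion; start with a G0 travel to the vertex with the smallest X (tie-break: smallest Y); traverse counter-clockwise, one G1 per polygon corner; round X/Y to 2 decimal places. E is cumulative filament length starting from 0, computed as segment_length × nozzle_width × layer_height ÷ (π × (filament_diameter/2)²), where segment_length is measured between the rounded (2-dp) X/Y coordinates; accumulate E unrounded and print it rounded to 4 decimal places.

At z = 11.2 mm: the cube is not intersected at this z (z outside [0, 10.5]); the r=6 cylinder at (-1, 0.5) gives a regular 6-gon of circumradius 6 (constant along its height); Combining (union): only the r=6 cylinder at (-1, 0.5) is present, so the union is just that shape — 1 connected region. The outline is a single polygon with 6 vertices. Extrusion per mm of travel: 0.6 × 0.32 / (π × 0.875²) = 0.079824. Accumulating E over each segment gives final E = 2.8747.

G0 X-7.00 Y0.50 Z11.20
G1 X-4.00 Y-4.70 E0.4792
G1 X2.00 Y-4.70 E0.9582
G1 X5.00 Y0.50 E1.4374
G1 X2.00 Y5.70 E1.9166
G1 X-4.00 Y5.70 E2.3955
G1 X-7.00 Y0.50 E2.8747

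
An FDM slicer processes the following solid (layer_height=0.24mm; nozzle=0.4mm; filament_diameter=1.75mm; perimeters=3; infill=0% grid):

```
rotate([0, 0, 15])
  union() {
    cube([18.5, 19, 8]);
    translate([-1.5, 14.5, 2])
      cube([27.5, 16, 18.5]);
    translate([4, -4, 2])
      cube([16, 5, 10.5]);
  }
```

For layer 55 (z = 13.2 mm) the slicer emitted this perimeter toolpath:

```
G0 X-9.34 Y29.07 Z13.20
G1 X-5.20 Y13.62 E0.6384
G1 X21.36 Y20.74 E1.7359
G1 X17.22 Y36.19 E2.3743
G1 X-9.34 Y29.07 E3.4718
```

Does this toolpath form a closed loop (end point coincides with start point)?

yes

Start point (G0): (-9.34, 29.07). End point (last G1): the path returns to the start — closed.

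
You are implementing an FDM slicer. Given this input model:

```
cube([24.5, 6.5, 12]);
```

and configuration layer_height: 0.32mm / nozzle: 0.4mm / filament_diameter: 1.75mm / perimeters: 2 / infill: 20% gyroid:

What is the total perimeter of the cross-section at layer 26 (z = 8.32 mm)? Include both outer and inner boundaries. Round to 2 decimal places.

62.00 mm

At z = 8.32 mm: the cube (footprint 24.5×6.5) is included at this height (perimeter 62.00 mm). Overall, the cross-section is a single solid region. Total boundary length (outer) = 62.00 mm.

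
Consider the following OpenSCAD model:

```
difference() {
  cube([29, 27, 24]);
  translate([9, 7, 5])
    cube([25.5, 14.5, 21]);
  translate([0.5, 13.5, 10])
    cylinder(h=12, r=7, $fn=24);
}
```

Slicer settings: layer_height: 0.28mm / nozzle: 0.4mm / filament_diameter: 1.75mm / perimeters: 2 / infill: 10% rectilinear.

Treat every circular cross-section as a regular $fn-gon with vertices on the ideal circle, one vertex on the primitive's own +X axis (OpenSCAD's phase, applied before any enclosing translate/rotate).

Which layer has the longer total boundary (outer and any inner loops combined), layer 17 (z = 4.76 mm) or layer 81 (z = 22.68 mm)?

layer 81 (z = 22.68 mm)

Layer 17 (z = 4.76): the 29×27 cube contributes its full rectangle (perimeter 112.00 mm); the cube at (9, 7) is absent (z outside [5, 26]); the cylinder at (0.5, 13.5) does not reach this height (z outside [10, 22]); After the difference (first − rest): none of the subtracted shapes is present at this height, so the 29×27 cube is unchanged — boundary = 112.00 mm. So its perimeter = 112.00 mm. Layer 81 (z = 22.68): the cube (footprint 29×27) is included at this height (perimeter 112.00 mm); the cube at (9, 7) (footprint 25.5×14.5) is included at this height (perimeter 80.00 mm); the cylinder at (0.5, 13.5) is not intersected at this z (z outside [10, 22]); Subtracting the remaining from the first: starting from the 29×27 cube, the 25.5×14.5 cube at (9, 7) partially overlaps it — only the 290.00 mm² overlap (of its 369.75 mm²) is removed, clipping the outline — boundary = 152.00 mm. So its perimeter = 152.00 mm. Layer 81 is larger (152.00 vs 112.00 mm).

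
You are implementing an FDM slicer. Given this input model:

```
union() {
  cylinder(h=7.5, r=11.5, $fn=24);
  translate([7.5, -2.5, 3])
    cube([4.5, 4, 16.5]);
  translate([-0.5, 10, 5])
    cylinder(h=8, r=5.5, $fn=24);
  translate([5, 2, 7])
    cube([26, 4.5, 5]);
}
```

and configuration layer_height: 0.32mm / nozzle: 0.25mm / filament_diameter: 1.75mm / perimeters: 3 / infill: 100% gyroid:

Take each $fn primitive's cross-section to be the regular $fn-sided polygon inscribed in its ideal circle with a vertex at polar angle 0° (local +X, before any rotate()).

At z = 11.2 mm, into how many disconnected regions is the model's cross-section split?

At z = 11.2 mm: the cylinder does not reach this height (z outside [0, 7.5]); the 4.5×4 cube at (7.5, -2.5) contributes its full rectangle; the cylinder at (-0.5, 10): section is a regular 24-gon, circumradius r=5.5; the 26×4.5 cube at (5, 2) contributes its full rectangle; Taking the union: the 3 present regions are separate (no shared area or edge), so areas and boundary lengths simply add and each stays a separate island — 3 connected regions. The result has 3 disconnected regions.

3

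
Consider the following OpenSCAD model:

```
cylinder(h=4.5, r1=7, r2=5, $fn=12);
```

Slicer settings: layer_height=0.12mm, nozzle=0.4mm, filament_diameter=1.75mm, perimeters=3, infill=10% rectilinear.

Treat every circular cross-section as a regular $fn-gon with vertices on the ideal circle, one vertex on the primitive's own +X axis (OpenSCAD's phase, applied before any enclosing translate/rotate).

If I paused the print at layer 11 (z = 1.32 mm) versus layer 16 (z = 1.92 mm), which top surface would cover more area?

layer 11 (z = 1.32 mm)

Layer 11 (z = 1.32): the cone: at t=0.293 of its height the radius interpolates to r₁+(r₂−r₁)t = 6.413, giving a regular 12-gon of that circumradius (area = (12/2)·6.413²·sin(360°/12) = 123.39 mm²). So its area = 123.39 mm². Layer 16 (z = 1.92): the cone contributes a regular 12-gon of circumradius 6.147 (interpolated between r1=7 and r2=5 at t=0.427) (area = (12/2)·6.147²·sin(360°/12) = 113.34 mm²). So its area = 113.34 mm². Layer 11 is larger (123.39 vs 113.34 mm²).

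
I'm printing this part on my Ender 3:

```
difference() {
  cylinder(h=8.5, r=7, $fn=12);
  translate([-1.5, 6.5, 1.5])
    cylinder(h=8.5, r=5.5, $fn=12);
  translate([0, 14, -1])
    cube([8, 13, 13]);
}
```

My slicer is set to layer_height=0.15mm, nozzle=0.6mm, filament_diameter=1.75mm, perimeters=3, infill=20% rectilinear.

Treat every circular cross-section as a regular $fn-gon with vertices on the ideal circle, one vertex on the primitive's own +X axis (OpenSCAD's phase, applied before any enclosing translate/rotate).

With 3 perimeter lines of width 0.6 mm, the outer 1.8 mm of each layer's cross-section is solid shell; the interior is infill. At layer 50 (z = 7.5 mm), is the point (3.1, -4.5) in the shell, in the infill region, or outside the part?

At z = 7.5 mm: the cylinder: section is a regular 12-gon, circumradius r=7; the cylinder at (-1.5, 6.5): section is a regular 12-gon, circumradius r=5.5; the cube at (0, 14) (footprint 8×13) is included at this height; Taking the first minus the rest: starting from the r=7 cylinder, the r=5.5 cylinder at (-1.5, 6.5) partially overlaps it — only the 39.35 mm² overlap (of its 90.75 mm²) is removed, clipping the outline; the 8×13 cube at (0, 14) misses the remaining region (no effect) — 1 connected region. Overall, the cross-section is a single solid region. The nearest boundary edge runs (6.06, -3.50)→(3.50, -6.06); distance from the point to it = 1.39 mm. The point is inside the cross-section, 1.39 mm from the nearest boundary — within the 1.8 mm shell band (3 × 0.6).

shell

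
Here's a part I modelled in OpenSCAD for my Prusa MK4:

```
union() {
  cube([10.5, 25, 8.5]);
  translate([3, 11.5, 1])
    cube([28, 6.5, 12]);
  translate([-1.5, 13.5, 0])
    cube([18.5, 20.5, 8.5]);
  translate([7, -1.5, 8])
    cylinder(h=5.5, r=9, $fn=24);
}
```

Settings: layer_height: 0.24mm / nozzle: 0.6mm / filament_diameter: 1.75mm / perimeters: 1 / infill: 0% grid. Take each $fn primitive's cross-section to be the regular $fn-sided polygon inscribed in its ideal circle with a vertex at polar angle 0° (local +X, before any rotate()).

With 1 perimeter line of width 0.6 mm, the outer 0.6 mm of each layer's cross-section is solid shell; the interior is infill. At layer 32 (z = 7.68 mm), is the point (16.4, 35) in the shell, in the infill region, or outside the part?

outside

At z = 7.68 mm: the cube is present — its section is the full 10.5×25 rectangle; the 28×6.5 cube at (3, 11.5) contributes its full rectangle; the 18.5×20.5 cube at (-1.5, 13.5) contributes its full rectangle; the cylinder at (7, -1.5) is not intersected at this z (z outside [8, 13.5]); Taking the union: the regions partially overlap (shared area 198.75 mm²), so overlapping operands fuse into one piece — 1 connected region. Overall, the cross-section is a single solid region. The nearest boundary edge runs (-1.50, 34.00)→(17.00, 34.00); distance from the point to it = 1.00 mm. The point is not inside any of the regions above, so it lies outside the cross-section (1.00 mm from the nearest boundary).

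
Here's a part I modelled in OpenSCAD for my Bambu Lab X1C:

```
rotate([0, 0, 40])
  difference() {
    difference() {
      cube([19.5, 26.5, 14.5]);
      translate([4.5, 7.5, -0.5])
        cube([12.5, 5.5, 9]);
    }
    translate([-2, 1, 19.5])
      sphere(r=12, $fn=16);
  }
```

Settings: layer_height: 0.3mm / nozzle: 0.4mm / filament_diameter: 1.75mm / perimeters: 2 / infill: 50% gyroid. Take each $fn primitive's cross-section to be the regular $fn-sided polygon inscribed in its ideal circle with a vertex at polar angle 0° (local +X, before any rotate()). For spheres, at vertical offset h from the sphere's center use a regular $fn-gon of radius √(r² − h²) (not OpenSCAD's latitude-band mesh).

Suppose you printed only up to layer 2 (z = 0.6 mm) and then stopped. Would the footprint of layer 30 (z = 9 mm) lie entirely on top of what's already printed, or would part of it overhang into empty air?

part overhangs

Compare the two slices. At z = 0.6: the cube (footprint 19.5×26.5) is included at this height (area 516.75 mm²); the 12.5×5.5 cube at (4.5, 7.5) contributes its full rectangle (area 68.75 mm²); Taking the first minus the rest: starting from the 19.5×26.5 cube (516.75 mm²), the 12.5×5.5 cube at (4.5, 7.5) lies wholly inside it (removes its full 68.75 mm² and its 36.00 mm outline becomes a hole wall) — area = 448.00 mm²; the sphere at (-2, 1) is absent (|z−center|=18.900 > r=12); Taking the first minus the rest: none of the subtracted shapes is present at this height, so that combined region is unchanged — area = 448.00 mm²; (rotated 40° about Z; rotation is an isometry so areas/perimeters/island counts are preserved). At z = 9: the cube (footprint 19.5×26.5) is included at this height (area 516.75 mm²); the cube at (4.5, 7.5) is absent (z outside [-0.5, 8.5]); After the difference (first − rest): none of the subtracted shapes is present at this height, so the 19.5×26.5 cube is unchanged — area = 516.75 mm²; the r=12 sphere at (-2, 1) contributes a regular 16-gon of circumradius √(12²−10.5²) = 5.809 (area = (16/2)·5.809²·sin(360°/16) = 103.32 mm²); Taking the first minus the rest: starting from the result so far (516.75 mm²), the r=12 sphere at (-2, 1) partially overlaps it — only the 18.32 mm² overlap (of its 103.32 mm²) is removed, clipping the outline — area = 498.43 mm²; (rotated 40° about Z; rotation is an isometry so areas/perimeters/island counts are preserved). Checking containment: at z = 9 the cross-section extends beyond the z = 0.6 cross-section by about 68.75 mm².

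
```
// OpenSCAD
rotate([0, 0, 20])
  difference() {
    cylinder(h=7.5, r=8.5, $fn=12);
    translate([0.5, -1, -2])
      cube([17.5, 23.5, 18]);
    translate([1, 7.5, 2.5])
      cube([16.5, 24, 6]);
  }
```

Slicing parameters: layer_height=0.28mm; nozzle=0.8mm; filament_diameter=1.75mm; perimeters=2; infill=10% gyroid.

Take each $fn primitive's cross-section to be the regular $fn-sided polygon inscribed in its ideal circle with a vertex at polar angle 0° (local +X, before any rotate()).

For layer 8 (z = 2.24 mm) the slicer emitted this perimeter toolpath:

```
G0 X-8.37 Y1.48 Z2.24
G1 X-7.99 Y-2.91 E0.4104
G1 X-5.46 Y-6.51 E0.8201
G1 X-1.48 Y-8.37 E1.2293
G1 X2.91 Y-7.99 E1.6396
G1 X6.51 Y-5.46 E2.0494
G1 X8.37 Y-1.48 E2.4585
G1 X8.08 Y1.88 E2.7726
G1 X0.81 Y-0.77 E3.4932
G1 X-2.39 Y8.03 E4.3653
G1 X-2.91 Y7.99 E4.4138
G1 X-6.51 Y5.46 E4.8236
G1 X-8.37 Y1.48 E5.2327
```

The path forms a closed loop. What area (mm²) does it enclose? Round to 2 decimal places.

158.91 mm²

Apply the shoelace formula to the sequence of (X, Y) vertices; enclosed area = 158.91 mm².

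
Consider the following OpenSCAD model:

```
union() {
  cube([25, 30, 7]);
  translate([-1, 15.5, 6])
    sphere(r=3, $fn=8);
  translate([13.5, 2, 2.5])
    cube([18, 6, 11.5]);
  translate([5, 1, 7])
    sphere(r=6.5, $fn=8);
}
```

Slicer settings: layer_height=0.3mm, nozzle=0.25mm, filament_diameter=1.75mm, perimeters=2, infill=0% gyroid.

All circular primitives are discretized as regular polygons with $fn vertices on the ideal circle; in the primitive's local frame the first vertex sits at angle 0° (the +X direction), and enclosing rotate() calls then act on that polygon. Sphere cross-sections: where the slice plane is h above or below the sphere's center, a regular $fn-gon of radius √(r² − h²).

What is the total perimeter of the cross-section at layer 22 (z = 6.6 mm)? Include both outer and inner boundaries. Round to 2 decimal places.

At z = 6.6 mm: the cube is present — its section is the full 25×30 rectangle (perimeter 110.00 mm); the r=3 sphere at (-1, 15.5) contributes a regular 8-gon of circumradius √(3²−0.6²) = 2.939 (perimeter = 2·8·2.939·sin(180°/8) = 18.00 mm); the cube at (13.5, 2) is present — its section is the full 18×6 rectangle (perimeter 48.00 mm); the r=6.5 sphere at (5, 1) slices to a regular 8-gon of circumradius 6.488 (√(r²−h²) with h=0.4 from center) (perimeter = 2·8·6.488·sin(180°/8) = 39.72 mm); Taking the union: the regions partially overlap (shared area 143.89 mm²), so the edge portions inside another operand are dropped and the merged outline is re-measured after clipping — boundary = 136.12 mm. Overall, the cross-section is a single solid region. Total boundary length (outer) = 136.12 mm.

136.12 mm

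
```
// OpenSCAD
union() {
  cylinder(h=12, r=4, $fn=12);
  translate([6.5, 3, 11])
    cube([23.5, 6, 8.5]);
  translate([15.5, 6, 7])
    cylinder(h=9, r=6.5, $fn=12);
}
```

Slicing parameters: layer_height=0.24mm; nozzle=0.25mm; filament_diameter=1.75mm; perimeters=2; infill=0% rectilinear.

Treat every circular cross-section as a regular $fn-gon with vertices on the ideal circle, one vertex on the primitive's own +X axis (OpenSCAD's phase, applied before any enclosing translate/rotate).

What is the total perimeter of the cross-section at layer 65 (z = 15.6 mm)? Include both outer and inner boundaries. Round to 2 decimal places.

64.17 mm

At z = 15.6 mm: the cylinder is absent (z outside [0, 12]); the cube at (6.5, 3) (footprint 23.5×6) is included at this height (perimeter 59.00 mm); the r=6.5 cylinder at (15.5, 6) contributes a regular 12-gon of circumradius 6.5 (perimeter = 2·12·6.500·sin(180°/12) = 40.38 mm); Taking the union: the regions partially overlap (shared area 73.18 mm²), so the edge portions inside another operand are dropped and the merged outline is re-measured after clipping — boundary = 64.17 mm. Overall, the cross-section is a single solid region. Total boundary length (outer) = 64.17 mm.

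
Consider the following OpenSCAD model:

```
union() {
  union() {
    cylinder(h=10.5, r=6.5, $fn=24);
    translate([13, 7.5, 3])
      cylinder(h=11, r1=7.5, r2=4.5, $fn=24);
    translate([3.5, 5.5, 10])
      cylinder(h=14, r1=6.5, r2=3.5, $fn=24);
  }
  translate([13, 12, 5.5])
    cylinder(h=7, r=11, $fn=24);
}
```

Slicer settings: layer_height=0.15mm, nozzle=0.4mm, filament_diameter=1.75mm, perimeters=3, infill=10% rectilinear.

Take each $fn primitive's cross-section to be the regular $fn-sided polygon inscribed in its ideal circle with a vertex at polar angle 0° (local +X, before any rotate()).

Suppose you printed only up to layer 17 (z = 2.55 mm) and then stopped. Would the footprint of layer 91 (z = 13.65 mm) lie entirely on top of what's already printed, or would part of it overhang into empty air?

part overhangs

Compare the two slices. At z = 2.55: the r=6.5 cylinder contributes a regular 24-gon of circumradius 6.5 (area = (24/2)·6.500²·sin(360°/24) = 131.22 mm²); the cone at (13, 7.5) does not reach this height (z outside [3, 14]); the cone at (3.5, 5.5) is not intersected at this z (z outside [10, 24]); Merging all regions: only the r=6.5 cylinder is present, so the union is just that shape — area = 131.22 mm²; the cylinder at (13, 12) is not intersected at this z (z outside [5.5, 12.5]); Merging all regions: only that combined region is present, so the union is just that shape — area = 131.22 mm². At z = 13.65: the cylinder does not reach this height (z outside [0, 10.5]); the cone at (13, 7.5) (r1=7.5→r2=4.5) has section circumradius 4.595 here — a regular 24-gon (area = (24/2)·4.595²·sin(360°/24) = 65.59 mm²); the cone at (3.5, 5.5) contributes a regular 24-gon of circumradius 5.718 (interpolated between r1=6.5 and r2=3.5 at t=0.261) (area = (24/2)·5.718²·sin(360°/24) = 101.54 mm²); Merging all regions: the regions partially overlap — summed areas 167.13 mm² minus the doubly-counted overlap 1.20 mm² gives 165.93 mm² — area = 165.93 mm²; the cylinder at (13, 12) is not intersected at this z (z outside [5.5, 12.5]); Combining (union): only the result so far is present, so the union is just that shape — area = 165.93 mm². Checking containment: at z = 13.65 the cross-section extends beyond the z = 2.55 cross-section by about 125.40 mm².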